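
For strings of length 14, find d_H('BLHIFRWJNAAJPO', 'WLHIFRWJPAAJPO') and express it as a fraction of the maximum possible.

Differing positions: 1, 9. Hamming distance = 2. The maximum possible Hamming distance for length-14 strings is 14, so d_H/14 = 2/14 ≈ 0.1429.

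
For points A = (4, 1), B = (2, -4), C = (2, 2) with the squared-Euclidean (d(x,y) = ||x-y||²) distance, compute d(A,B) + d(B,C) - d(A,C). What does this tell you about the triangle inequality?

d(A,B) = 2² + 5² = 29, d(B,C) = 0² + 6² = 36, d(A,C) = 2² + 1² = 5.
d(A,B) + d(B,C) - d(A,C) = 29 + 36 - 5 = 65 - 5 = 60. This is ≥ 0, so the triangle inequality holds for these points.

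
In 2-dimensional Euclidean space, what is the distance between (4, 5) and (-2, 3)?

√(Σ(x_i - y_i)²) = √((4 - (-2))² + (5 - 3)²)
= √(6² + 2²) = √(36 + 4) = √40 ≈ 6.3246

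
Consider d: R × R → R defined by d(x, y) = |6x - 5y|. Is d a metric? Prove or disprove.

No. d fails symmetry: d(1, 4) = |6·1 - 5·4| = |-14| = 14, but d(4, 1) = |6·4 - 5·1| = |19| = 19. Since 14 ≠ 19, d(x,y) ≠ d(y,x) in general.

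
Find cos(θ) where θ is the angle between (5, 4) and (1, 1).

With u = (5, 4), v = (1, 1):
u·v = 5·1 + 4·1 = 5 + 4 = 9.
|u| = √(5² + 4²) = √41, |v| = √(1² + 1²) = √2, so |u||v| = √(41·2) = √82.
cos θ = (u·v)/(|u||v|) = 9/√82 ≈ 0.9939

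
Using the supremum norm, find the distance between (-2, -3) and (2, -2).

max(|x_i - y_i|) = max(|-2 - 2|, |-3 - (-2)|) = max(4, 1) = 4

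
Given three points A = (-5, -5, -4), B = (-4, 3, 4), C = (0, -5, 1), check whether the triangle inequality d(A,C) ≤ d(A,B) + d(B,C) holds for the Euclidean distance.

d(A,B) = √(1² + 8² + 8²) = √129 ≈ 11.3578, d(B,C) = √(4² + 8² + 3²) = √89 ≈ 9.434, d(A,C) = √(5² + 0² + 5²) = √50 ≈ 7.0711.
d(A,C) ≈ 7.0711 ≤ 11.3578 + 9.434 = 20.7918. Triangle inequality is satisfied.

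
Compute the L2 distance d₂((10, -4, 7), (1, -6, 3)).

√(Σ(x_i - y_i)²) = √((10 - 1)² + (-4 - (-6))² + (7 - 3)²)
= √(9² + 2² + 4²) = √(81 + 4 + 16) = √101 ≈ 10.0499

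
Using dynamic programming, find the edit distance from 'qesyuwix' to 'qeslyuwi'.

Let D[i][j] be the edit distance between the first i characters of 'qesyuwix' and the first j characters of 'qeslyuwi', with D[i][0] = i, D[0][j] = j, and D[i][j] = D[i-1][j-1] if the characters match, else 1 + min(D[i-1][j], D[i][j-1], D[i-1][j-1]). Filling the table (rows: prefixes of 'qesyuwix', columns: prefixes of 'qeslyuwi'):
     ε  q  e  s  l  y  u  w  i
  ε  0  1  2  3  4  5  6  7  8
  q  1  0  1  2  3  4  5  6  7
  e  2  1  0  1  2  3  4  5  6
  s  3  2  1  0  1  2  3  4  5
  y  4  3  2  1  1  1  2  3  4
  u  5  4  3  2  2  2  1  2  3
  w  6  5  4  3  3  3  2  1  2
  i  7  6  5  4  4  4  3  2  1
  x  8  7  6  5  5  5  4  3  2
The bottom-right entry gives D[8][8] = 2, so no sequence of fewer than 2 edits works. Backtracking through the table gives one optimal edit sequence (2 edits):
  qesyuwix → qeslyuwix (ins l @4)
  qeslyuwix → qeslyuwi (del x @9)
Edit distance = 2.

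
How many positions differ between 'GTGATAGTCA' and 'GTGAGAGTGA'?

Differing positions: 5, 9. Hamming distance = 2.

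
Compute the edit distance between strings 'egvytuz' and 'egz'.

Let D[i][j] be the edit distance between the first i characters of 'egvytuz' and the first j characters of 'egz', with D[i][0] = i, D[0][j] = j, and D[i][j] = D[i-1][j-1] if the characters match, else 1 + min(D[i-1][j], D[i][j-1], D[i-1][j-1]). Filling the table (rows: prefixes of 'egvytuz', columns: prefixes of 'egz'):
     ε  e  g  z
  ε  0  1  2  3
  e  1  0  1  2
  g  2  1  0  1
  v  3  2  1  1
  y  4  3  2  2
  t  5  4  3  3
  u  6  5  4  4
  z  7  6  5  4
The bottom-right entry gives D[7][3] = 4, so no sequence of fewer than 4 edits works. Backtracking through the table gives one optimal edit sequence (4 edits):
  egvytuz → egytuz (del v @3)
  egytuz → egtuz (del y @3)
  egtuz → eguz (del t @3)
  eguz → egz (del u @3)
Edit distance = 4.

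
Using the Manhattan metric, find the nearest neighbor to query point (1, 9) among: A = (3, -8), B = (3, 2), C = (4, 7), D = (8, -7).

Distances: d(A) = 19, d(B) = 9, d(C) = 5, d(D) = 23. Nearest: C = (4, 7) with distance 5.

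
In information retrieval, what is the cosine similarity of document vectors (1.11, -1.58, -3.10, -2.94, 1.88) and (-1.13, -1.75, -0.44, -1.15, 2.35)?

With u = (1.11, -1.58, -3.10, -2.94, 1.88), v = (-1.13, -1.75, -0.44, -1.15, 2.35):
u·v = 1.11·(-1.13) + (-1.58)·(-1.75) + (-3.1)·(-0.44) + (-2.94)·(-1.15) + 1.88·2.35 = (-1.2543) + 2.765 + 1.364 + 3.381 + 4.418 = 10.6737.
|u| = √(1.11² + (-1.58)² + (-3.1)² + (-2.94)² + 1.88²) = √(1.2321 + 2.4964 + 9.61 + 8.6436 + 3.5344) = √25.5165, |v| = √((-1.13)² + (-1.75)² + (-0.44)² + (-1.15)² + 2.35²) = √(1.2769 + 3.0625 + 0.1936 + 1.3225 + 5.5225) = √11.378.
cos θ = (u·v)/(|u||v|) = 10.6737/(√25.5165·√11.378) ≈ 0.6264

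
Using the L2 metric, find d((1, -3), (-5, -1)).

√(Σ(x_i - y_i)²) = √((1 - (-5))² + (-3 - (-1))²)
= √(6² + (-2)²) = √(36 + 4) = √40 ≈ 6.3246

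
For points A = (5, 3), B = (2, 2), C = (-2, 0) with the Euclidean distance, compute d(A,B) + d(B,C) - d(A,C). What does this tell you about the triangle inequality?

d(A,B) = √(3² + 1²) = √10 ≈ 3.1623, d(B,C) = √(4² + 2²) = √20 ≈ 4.4721, d(A,C) = √(7² + 3²) = √58 ≈ 7.6158.
d(A,B) + d(B,C) - d(A,C) = 3.1623 + 4.4721 - 7.6158 = 7.6344 - 7.6158 = 0.0186 (to 4 decimal places). This is ≥ 0, so the triangle inequality holds for these points.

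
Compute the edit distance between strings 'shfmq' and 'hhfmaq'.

Let D[i][j] be the edit distance between the first i characters of 'shfmq' and the first j characters of 'hhfmaq', with D[i][0] = i, D[0][j] = j, and D[i][j] = D[i-1][j-1] if the characters match, else 1 + min(D[i-1][j], D[i][j-1], D[i-1][j-1]). Filling the table (rows: prefixes of 'shfmq', columns: prefixes of 'hhfmaq'):
     ε  h  h  f  m  a  q
  ε  0  1  2  3  4  5  6
  s  1  1  2  3  4  5  6
  h  2  1  1  2  3  4  5
  f  3  2  2  1  2  3  4
  m  4  3  3  2  1  2  3
  q  5  4  4  3  2  2  2
The bottom-right entry gives D[5][6] = 2, so no sequence of fewer than 2 edits works. Backtracking through the table gives one optimal edit sequence (2 edits):
  shfmq → hhfmq (sub s→h @1)
  hhfmq → hhfmaq (ins a @5)
Edit distance = 2.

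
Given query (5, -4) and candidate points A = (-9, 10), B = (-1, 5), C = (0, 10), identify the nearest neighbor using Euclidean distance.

Distances: d(A) ≈ 19.799, d(B) ≈ 10.8167, d(C) ≈ 14.8661. Nearest: B = (-1, 5) with distance 10.8167.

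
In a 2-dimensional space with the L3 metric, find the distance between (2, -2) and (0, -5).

(Σ|x_i - y_i|^3)^(1/3) = (|2 - 0|^3 + |-2 - (-5)|^3)^(1/3)
= (2^3 + 3^3)^(1/3) = (8 + 27)^(1/3) = (35)^(1/3) ≈ 3.2711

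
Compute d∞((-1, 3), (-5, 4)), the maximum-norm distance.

max(|x_i - y_i|) = max(|-1 - (-5)|, |3 - 4|) = max(4, 1) = 4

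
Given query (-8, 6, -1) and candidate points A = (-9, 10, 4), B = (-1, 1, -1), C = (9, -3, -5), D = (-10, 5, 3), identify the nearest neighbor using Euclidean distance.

Distances: d(A) ≈ 6.4807, d(B) ≈ 8.6023, d(C) ≈ 19.6469, d(D) ≈ 4.5826. Nearest: D = (-10, 5, 3) with distance 4.5826.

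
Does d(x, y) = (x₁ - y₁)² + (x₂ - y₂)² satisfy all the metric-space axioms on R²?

No. The squared Euclidean distance fails the triangle inequality. Counterexample: x = (0, 0), y = (2, 2), z = (4, 4). d(x,z) = 4² + 4² = 32, but d(x,y) + d(y,z) = (2² + 2²) + (2² + 2²) = 8 + 8 = 16. Since 32 > 16, the triangle inequality is violated. (Note: √d, the ordinary Euclidean distance, IS a metric.)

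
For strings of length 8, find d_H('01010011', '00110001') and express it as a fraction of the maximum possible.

Differing positions: 2, 3, 7. Hamming distance = 3. The maximum possible Hamming distance for length-8 strings is 8, so d_H/8 = 3/8 = 0.375.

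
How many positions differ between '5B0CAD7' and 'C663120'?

Differing positions: 1, 2, 3, 4, 5, 6, 7. Hamming distance = 7.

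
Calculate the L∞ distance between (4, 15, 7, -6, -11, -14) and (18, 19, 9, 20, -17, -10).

max(|x_i - y_i|) = max(|4 - 18|, |15 - 19|, |7 - 9|, |-6 - 20|, |-11 - (-17)|, |-14 - (-10)|) = max(14, 4, 2, 26, 6, 4) = 26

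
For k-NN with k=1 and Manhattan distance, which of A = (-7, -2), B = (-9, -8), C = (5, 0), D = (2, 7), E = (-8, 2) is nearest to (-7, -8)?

Distances: d(A) = 6, d(B) = 2, d(C) = 20, d(D) = 24, d(E) = 11. Nearest: B = (-9, -8) with distance 2.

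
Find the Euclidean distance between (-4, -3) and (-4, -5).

√(Σ(x_i - y_i)²) = √((-4 - (-4))² + (-3 - (-5))²)
= √(0² + 2²) = √(0 + 4) = √4 = 2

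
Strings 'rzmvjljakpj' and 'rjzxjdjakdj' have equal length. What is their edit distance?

Let D[i][j] be the edit distance between the first i characters of 'rzmvjljakpj' and the first j characters of 'rjzxjdjakdj', with D[i][0] = i, D[0][j] = j, and D[i][j] = D[i-1][j-1] if the characters match, else 1 + min(D[i-1][j], D[i][j-1], D[i-1][j-1]). Filling the table (rows: prefixes of 'rzmvjljakpj', columns: prefixes of 'rjzxjdjakdj'):
     ε  r  j  z  x  j  d  j  a  k  d  j
  ε  0  1  2  3  4  5  6  7  8  9 10 11
  r  1  0  1  2  3  4  5  6  7  8  9 10
  z  2  1  1  1  2  3  4  5  6  7  8  9
  m  3  2  2  2  2  3  4  5  6  7  8  9
  v  4  3  3  3  3  3  4  5  6  7  8  9
  j  5  4  3  4  4  3  4  4  5  6  7  8
  l  6  5  4  4  5  4  4  5  5  6  7  8
  j  7  6  5  5  5  5  5  4  5  6  7  7
  a  8  7  6  6  6  6  6  5  4  5  6  7
  k  9  8  7  7  7  7  7  6  5  4  5  6
  p 10  9  8  8  8  8  8  7  6  5  5  6
  j 11 10  9  9  9  8  9  8  7  6  6  5
The bottom-right entry gives D[11][11] = 5, so no sequence of fewer than 5 edits works. Backtracking through the table gives one optimal edit sequence (5 edits):
  rzmvjljakpj → rjmvjljakpj (sub z→j @2)
  rjmvjljakpj → rjzvjljakpj (sub m→z @3)
  rjzvjljakpj → rjzxjljakpj (sub v→x @4)
  rjzxjljakpj → rjzxjdjakpj (sub l→d @6)
  rjzxjdjakpj → rjzxjdjakdj (sub p→d @10)
Edit distance = 5.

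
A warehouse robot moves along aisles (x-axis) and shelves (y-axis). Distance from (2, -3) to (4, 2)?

Σ|x_i - y_i| = |2 - 4| + |-3 - 2| = 2 + 5 = 7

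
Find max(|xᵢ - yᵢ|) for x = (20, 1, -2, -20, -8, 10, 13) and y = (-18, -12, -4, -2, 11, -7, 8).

max(|x_i - y_i|) = max(|20 - (-18)|, |1 - (-12)|, |-2 - (-4)|, |-20 - (-2)|, |-8 - 11|, |10 - (-7)|, |13 - 8|) = max(38, 13, 2, 18, 19, 17, 5) = 38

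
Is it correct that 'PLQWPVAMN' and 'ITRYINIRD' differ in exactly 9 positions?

Differing positions: 1, 2, 3, 4, 5, 6, 7, 8, 9. Hamming distance = 9, so the claim is true.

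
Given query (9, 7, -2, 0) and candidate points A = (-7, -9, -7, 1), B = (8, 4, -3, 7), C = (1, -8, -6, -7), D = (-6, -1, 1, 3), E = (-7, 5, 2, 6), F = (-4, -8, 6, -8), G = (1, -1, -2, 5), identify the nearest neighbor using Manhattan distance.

Distances: d(A) = 38, d(B) = 12, d(C) = 34, d(D) = 29, d(E) = 28, d(F) = 44, d(G) = 21. Nearest: B = (8, 4, -3, 7) with distance 12.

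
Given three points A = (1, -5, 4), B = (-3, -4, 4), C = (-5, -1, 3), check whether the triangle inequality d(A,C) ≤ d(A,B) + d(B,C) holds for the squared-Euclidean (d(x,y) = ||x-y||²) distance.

d(A,B) = 4² + 1² + 0² = 17, d(B,C) = 2² + 3² + 1² = 14, d(A,C) = 6² + 4² + 1² = 53.
d(A,C) = 53 > 17 + 14 = 31. Triangle inequality is VIOLATED. (Squared-Euclidean is not a metric — this is a counterexample.)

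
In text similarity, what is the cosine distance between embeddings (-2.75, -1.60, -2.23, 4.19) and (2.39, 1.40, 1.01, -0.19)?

With u = (-2.75, -1.60, -2.23, 4.19), v = (2.39, 1.40, 1.01, -0.19):
u·v = (-2.75)·2.39 + (-1.6)·1.4 + (-2.23)·1.01 + 4.19·(-0.19) = (-6.5725) + (-2.24) + (-2.2523) + (-0.7961) = -11.8609.
|u| = √((-2.75)² + (-1.6)² + (-2.23)² + 4.19²) = √(7.5625 + 2.56 + 4.9729 + 17.5561) = √32.6515, |v| = √(2.39² + 1.4² + 1.01² + (-0.19)²) = √(5.7121 + 1.96 + 1.0201 + 0.0361) = √8.7283.
cos θ = (u·v)/(|u||v|) = -11.8609/(√32.6515·√8.7283) ≈ -0.7026
Cosine distance = 1 - cos θ ≈ 1 - (-0.7026) = 1.7026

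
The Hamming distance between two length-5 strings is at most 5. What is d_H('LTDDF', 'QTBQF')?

Differing positions: 1, 3, 4. Hamming distance = 3. The maximum possible Hamming distance for length-5 strings is 5, so d_H/5 = 3/5 = 0.6.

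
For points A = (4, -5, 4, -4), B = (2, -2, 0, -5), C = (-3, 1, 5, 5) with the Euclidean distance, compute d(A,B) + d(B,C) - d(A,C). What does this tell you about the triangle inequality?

d(A,B) = √(2² + 3² + 4² + 1²) = √30 ≈ 5.4772, d(B,C) = √(5² + 3² + 5² + 10²) = √159 ≈ 12.6095, d(A,C) = √(7² + 6² + 1² + 9²) = √167 ≈ 12.9228.
d(A,B) + d(B,C) - d(A,C) = 5.4772 + 12.6095 - 12.9228 = 18.0867 - 12.9228 = 5.1639 (to 4 decimal places). This is ≥ 0, so the triangle inequality holds for these points.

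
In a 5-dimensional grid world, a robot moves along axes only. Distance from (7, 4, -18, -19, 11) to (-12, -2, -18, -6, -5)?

Σ|x_i - y_i| = |7 - (-12)| + |4 - (-2)| + |-18 - (-18)| + |-19 - (-6)| + |11 - (-5)| = 19 + 6 + 0 + 13 + 16 = 54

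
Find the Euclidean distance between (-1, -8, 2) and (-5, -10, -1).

√(Σ(x_i - y_i)²) = √((-1 - (-5))² + (-8 - (-10))² + (2 - (-1))²)
= √(4² + 2² + 3²) = √(16 + 4 + 9) = √29 ≈ 5.3852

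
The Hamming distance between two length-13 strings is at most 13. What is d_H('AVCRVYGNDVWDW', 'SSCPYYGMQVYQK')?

Differing positions: 1, 2, 4, 5, 8, 9, 11, 12, 13. Hamming distance = 9. The maximum possible Hamming distance for length-13 strings is 13, so d_H/13 = 9/13 ≈ 0.6923.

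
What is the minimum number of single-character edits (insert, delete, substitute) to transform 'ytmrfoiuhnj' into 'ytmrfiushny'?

Let D[i][j] be the edit distance between the first i characters of 'ytmrfoiuhnj' and the first j characters of 'ytmrfiushny', with D[i][0] = i, D[0][j] = j, and D[i][j] = D[i-1][j-1] if the characters match, else 1 + min(D[i-1][j], D[i][j-1], D[i-1][j-1]). Filling the table (rows: prefixes of 'ytmrfoiuhnj', columns: prefixes of 'ytmrfiushny'):
     ε  y  t  m  r  f  i  u  s  h  n  y
  ε  0  1  2  3  4  5  6  7  8  9 10 11
  y  1  0  1  2  3  4  5  6  7  8  9 10
  t  2  1  0  1  2  3  4  5  6  7  8  9
  m  3  2  1  0  1  2  3  4  5  6  7  8
  r  4  3  2  1  0  1  2  3  4  5  6  7
  f  5  4  3  2  1  0  1  2  3  4  5  6
  o  6  5  4  3  2  1  1  2  3  4  5  6
  i  7  6  5  4  3  2  1  2  3  4  5  6
  u  8  7  6  5  4  3  2  1  2  3  4  5
  h  9  8  7  6  5  4  3  2  2  2  3  4
  n 10  9  8  7  6  5  4  3  3  3  2  3
  j 11 10  9  8  7  6  5  4  4  4  3  3
The bottom-right entry gives D[11][11] = 3, so no sequence of fewer than 3 edits works. Backtracking through the table gives one optimal edit sequence (3 edits):
  ytmrfoiuhnj → ytmrfiuhnj (del o @6)
  ytmrfiuhnj → ytmrfiushnj (ins s @8)
  ytmrfiushnj → ytmrfiushny (sub j→y @11)
Edit distance = 3.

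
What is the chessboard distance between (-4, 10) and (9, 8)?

max(|x_i - y_i|) = max(|-4 - 9|, |10 - 8|) = max(13, 2) = 13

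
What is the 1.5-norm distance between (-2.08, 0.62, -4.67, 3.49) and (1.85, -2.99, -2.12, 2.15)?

(Σ|x_i - y_i|^1.5)^(1/1.5) = (|-2.08 - 1.85|^1.5 + |0.62 - (-2.99)|^1.5 + |-4.67 - (-2.12)|^1.5 + |3.49 - 2.15|^1.5)^(1/1.5)
= (3.93^1.5 + 3.61^1.5 + 2.55^1.5 + 1.34^1.5)^(1/1.5) ≈ (7.7909 + 6.859 + 4.072 + 1.5512)^(1/1.5) = (20.2731)^(1/1.5) ≈ 7.435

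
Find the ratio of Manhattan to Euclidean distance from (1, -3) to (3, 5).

L1 = |1 - 3| + |-3 - 5| = 2 + 8 = 10
L2 = √(2² + 8²) = √68 ≈ 8.2462
L1 ≥ L2 always (equality iff movement is along one axis); L1 > L2 here.
Ratio L1/L2 = 10/√68 ≈ 1.2127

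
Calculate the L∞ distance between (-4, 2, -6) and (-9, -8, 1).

max(|x_i - y_i|) = max(|-4 - (-9)|, |2 - (-8)|, |-6 - 1|) = max(5, 10, 7) = 10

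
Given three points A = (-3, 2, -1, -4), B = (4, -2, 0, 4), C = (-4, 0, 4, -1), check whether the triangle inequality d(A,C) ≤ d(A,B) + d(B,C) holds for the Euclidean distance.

d(A,B) = √(7² + 4² + 1² + 8²) = √130 ≈ 11.4018, d(B,C) = √(8² + 2² + 4² + 5²) = √109 ≈ 10.4403, d(A,C) = √(1² + 2² + 5² + 3²) = √39 ≈ 6.245.
d(A,C) ≈ 6.245 ≤ 11.4018 + 10.4403 = 21.8421. Triangle inequality is satisfied.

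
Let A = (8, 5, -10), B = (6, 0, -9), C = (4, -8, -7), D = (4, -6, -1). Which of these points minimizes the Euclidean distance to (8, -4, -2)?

Distances: d(A) ≈ 12.0416, d(B) ≈ 8.3066, d(C) ≈ 7.5498, d(D) ≈ 4.5826. Nearest: D = (4, -6, -1) with distance 4.5826.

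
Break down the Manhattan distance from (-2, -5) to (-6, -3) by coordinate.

Σ|x_i - y_i| = |-2 - (-6)| + |-5 - (-3)| = 4 + 2 = 6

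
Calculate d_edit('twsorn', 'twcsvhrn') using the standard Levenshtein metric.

Let D[i][j] be the edit distance between the first i characters of 'twsorn' and the first j characters of 'twcsvhrn', with D[i][0] = i, D[0][j] = j, and D[i][j] = D[i-1][j-1] if the characters match, else 1 + min(D[i-1][j], D[i][j-1], D[i-1][j-1]). Filling the table (rows: prefixes of 'twsorn', columns: prefixes of 'twcsvhrn'):
     ε  t  w  c  s  v  h  r  n
  ε  0  1  2  3  4  5  6  7  8
  t  1  0  1  2  3  4  5  6  7
  w  2  1  0  1  2  3  4  5  6
  s  3  2  1  1  1  2  3  4  5
  o  4  3  2  2  2  2  3  4  5
  r  5  4  3  3  3  3  3  3  4
  n  6  5  4  4  4  4  4  4  3
The bottom-right entry gives D[6][8] = 3, so no sequence of fewer than 3 edits works. Backtracking through the table gives one optimal edit sequence (3 edits):
  twsorn → twcsorn (ins c @3)
  twcsorn → twcsvorn (ins v @5)
  twcsvorn → twcsvhrn (sub o→h @6)
Edit distance = 3.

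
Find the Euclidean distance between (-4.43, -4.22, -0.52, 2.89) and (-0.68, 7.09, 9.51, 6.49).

√(Σ(x_i - y_i)²) = √((-4.43 - (-0.68))² + (-4.22 - 7.09)² + (-0.52 - 9.51)² + (2.89 - 6.49)²)
= √((-3.75)² + (-11.31)² + (-10.03)² + (-3.6)²) = √(14.0625 + 127.9161 + 100.6009 + 12.96) = √255.5395 ≈ 15.9856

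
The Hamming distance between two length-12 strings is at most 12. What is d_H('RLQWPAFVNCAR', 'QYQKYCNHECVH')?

Differing positions: 1, 2, 4, 5, 6, 7, 8, 9, 11, 12. Hamming distance = 10. The maximum possible Hamming distance for length-12 strings is 12, so d_H/12 = 10/12 ≈ 0.8333.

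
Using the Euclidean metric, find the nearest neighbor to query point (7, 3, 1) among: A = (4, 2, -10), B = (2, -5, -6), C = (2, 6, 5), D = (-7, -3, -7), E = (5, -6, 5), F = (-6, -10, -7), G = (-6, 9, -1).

Distances: d(A) ≈ 11.4455, d(B) ≈ 11.7473, d(C) ≈ 7.0711, d(D) ≈ 17.2047, d(E) ≈ 10.0499, d(F) ≈ 20.0499, d(G) ≈ 14.4568. Nearest: C = (2, 6, 5) with distance 7.0711.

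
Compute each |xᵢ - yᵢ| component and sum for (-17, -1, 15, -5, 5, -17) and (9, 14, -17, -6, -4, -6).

Σ|x_i - y_i| = |-17 - 9| + |-1 - 14| + |15 - (-17)| + |-5 - (-6)| + |5 - (-4)| + |-17 - (-6)| = 26 + 15 + 32 + 1 + 9 + 11 = 94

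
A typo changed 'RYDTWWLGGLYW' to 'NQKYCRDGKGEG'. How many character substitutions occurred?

Differing positions: 1, 2, 3, 4, 5, 6, 7, 9, 10, 11, 12. Hamming distance = 11.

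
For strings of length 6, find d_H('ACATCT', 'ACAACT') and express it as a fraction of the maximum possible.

Differing positions: 4. Hamming distance = 1. The maximum possible Hamming distance for length-6 strings is 6, so d_H/6 = 1/6 ≈ 0.1667.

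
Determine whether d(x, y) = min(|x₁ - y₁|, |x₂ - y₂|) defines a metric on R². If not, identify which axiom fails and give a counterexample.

No. d fails identity of indiscernibles: take x = (0, 0) and y = (0, 4). Then d(x,y) = min(|0 - 0|, |0 - 4|) = min(0, 4) = 0, yet x ≠ y.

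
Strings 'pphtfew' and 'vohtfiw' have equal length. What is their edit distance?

Let D[i][j] be the edit distance between the first i characters of 'pphtfew' and the first j characters of 'vohtfiw', with D[i][0] = i, D[0][j] = j, and D[i][j] = D[i-1][j-1] if the characters match, else 1 + min(D[i-1][j], D[i][j-1], D[i-1][j-1]). Filling the table (rows: prefixes of 'pphtfew', columns: prefixes of 'vohtfiw'):
     ε  v  o  h  t  f  i  w
  ε  0  1  2  3  4  5  6  7
  p  1  1  2  3  4  5  6  7
  p  2  2  2  3  4  5  6  7
  h  3  3  3  2  3  4  5  6
  t  4  4  4  3  2  3  4  5
  f  5  5  5  4  3  2  3  4
  e  6  6  6  5  4  3  3  4
  w  7  7  7  6  5  4  4  3
The bottom-right entry gives D[7][7] = 3, so no sequence of fewer than 3 edits works. Backtracking through the table gives one optimal edit sequence (3 edits):
  pphtfew → vphtfew (sub p→v @1)
  vphtfew → vohtfew (sub p→o @2)
  vohtfew → vohtfiw (sub e→i @6)
Edit distance = 3.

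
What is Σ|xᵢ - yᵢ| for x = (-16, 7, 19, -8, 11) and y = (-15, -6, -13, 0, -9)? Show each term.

Σ|x_i - y_i| = |-16 - (-15)| + |7 - (-6)| + |19 - (-13)| + |-8 - 0| + |11 - (-9)| = 1 + 13 + 32 + 8 + 20 = 74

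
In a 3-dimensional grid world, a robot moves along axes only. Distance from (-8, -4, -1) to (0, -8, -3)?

Σ|x_i - y_i| = |-8 - 0| + |-4 - (-8)| + |-1 - (-3)| = 8 + 4 + 2 = 14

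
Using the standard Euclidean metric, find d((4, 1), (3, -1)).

√(Σ(x_i - y_i)²) = √((4 - 3)² + (1 - (-1))²)
= √(1² + 2²) = √(1 + 4) = √5 ≈ 2.2361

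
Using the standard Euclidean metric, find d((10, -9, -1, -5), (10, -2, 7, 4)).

√(Σ(x_i - y_i)²) = √((10 - 10)² + (-9 - (-2))² + (-1 - 7)² + (-5 - 4)²)
= √(0² + (-7)² + (-8)² + (-9)²) = √(0 + 49 + 64 + 81) = √194 ≈ 13.9284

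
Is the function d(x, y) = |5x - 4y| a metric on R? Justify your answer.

No. d fails symmetry: d(1, 8) = |5·1 - 4·8| = |-27| = 27, but d(8, 1) = |5·8 - 4·1| = |36| = 36. Since 27 ≠ 36, d(x,y) ≠ d(y,x) in general.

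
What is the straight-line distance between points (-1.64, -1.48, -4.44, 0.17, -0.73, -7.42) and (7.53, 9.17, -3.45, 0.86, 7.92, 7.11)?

√(Σ(x_i - y_i)²) = √((-1.64 - 7.53)² + (-1.48 - 9.17)² + (-4.44 - (-3.45))² + (0.17 - 0.86)² + (-0.73 - 7.92)² + (-7.42 - 7.11)²)
= √((-9.17)² + (-10.65)² + (-0.99)² + (-0.69)² + (-8.65)² + (-14.53)²) = √(84.0889 + 113.4225 + 0.9801 + 0.4761 + 74.8225 + 211.1209) = √484.911 ≈ 22.0207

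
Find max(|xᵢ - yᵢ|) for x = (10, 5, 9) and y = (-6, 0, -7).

max(|x_i - y_i|) = max(|10 - (-6)|, |5 - 0|, |9 - (-7)|) = max(16, 5, 16) = 16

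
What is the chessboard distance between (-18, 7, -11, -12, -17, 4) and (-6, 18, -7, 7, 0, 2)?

max(|x_i - y_i|) = max(|-18 - (-6)|, |7 - 18|, |-11 - (-7)|, |-12 - 7|, |-17 - 0|, |4 - 2|) = max(12, 11, 4, 19, 17, 2) = 19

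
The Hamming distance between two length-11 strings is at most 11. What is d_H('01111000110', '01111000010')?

Differing positions: 9. Hamming distance = 1. The maximum possible Hamming distance for length-11 strings is 11, so d_H/11 = 1/11 ≈ 0.0909.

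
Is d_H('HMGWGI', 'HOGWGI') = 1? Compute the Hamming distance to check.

Differing positions: 2. Hamming distance = 1, so the claim is true.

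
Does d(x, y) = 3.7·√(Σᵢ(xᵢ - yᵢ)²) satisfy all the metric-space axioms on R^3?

Yes. The L2 (Euclidean) norm induces a metric on R^3, and multiplying a metric by a positive constant 3.7 > 0 preserves all four axioms: non-negativity (3.7·||x-y|| ≥ 0), identity (3.7·||x-y|| = 0 ⟺ ||x-y|| = 0 ⟺ x = y), symmetry (||x-y|| = ||y-x||), and the triangle inequality (3.7·||x-z|| ≤ 3.7·||x-y|| + 3.7·||y-z||). So d is a metric.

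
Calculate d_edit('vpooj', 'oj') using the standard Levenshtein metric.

Let D[i][j] be the edit distance between the first i characters of 'vpooj' and the first j characters of 'oj', with D[i][0] = i, D[0][j] = j, and D[i][j] = D[i-1][j-1] if the characters match, else 1 + min(D[i-1][j], D[i][j-1], D[i-1][j-1]). Filling the table (rows: prefixes of 'vpooj', columns: prefixes of 'oj'):
     ε  o  j
  ε  0  1  2
  v  1  1  2
  p  2  2  2
  o  3  2  3
  o  4  3  3
  j  5  4  3
The bottom-right entry gives D[5][2] = 3, so no sequence of fewer than 3 edits works. Backtracking through the table gives one optimal edit sequence (3 edits):
  vpooj → pooj (del v @1)
  pooj → ooj (del p @1)
  ooj → oj (del o @1)
Edit distance = 3.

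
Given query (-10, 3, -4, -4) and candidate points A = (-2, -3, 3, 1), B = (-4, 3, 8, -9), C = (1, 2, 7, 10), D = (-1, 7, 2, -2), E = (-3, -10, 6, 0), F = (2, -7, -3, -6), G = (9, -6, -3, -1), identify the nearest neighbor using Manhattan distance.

Distances: d(A) = 26, d(B) = 23, d(C) = 37, d(D) = 21, d(E) = 34, d(F) = 25, d(G) = 32. Nearest: D = (-1, 7, 2, -2) with distance 21.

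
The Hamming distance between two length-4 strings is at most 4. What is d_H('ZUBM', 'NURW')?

Differing positions: 1, 3, 4. Hamming distance = 3. The maximum possible Hamming distance for length-4 strings is 4, so d_H/4 = 3/4 = 0.75.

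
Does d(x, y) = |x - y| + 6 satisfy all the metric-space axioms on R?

No. d fails identity of indiscernibles (specifically d(x,x) = 0): d(7, 7) = |7 - 7| + 6 = 0 + 6 = 6 ≠ 0.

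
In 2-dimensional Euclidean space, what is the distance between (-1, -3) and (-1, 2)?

√(Σ(x_i - y_i)²) = √((-1 - (-1))² + (-3 - 2)²)
= √(0² + (-5)²) = √(0 + 25) = √25 = 5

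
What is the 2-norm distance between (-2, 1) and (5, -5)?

(Σ|x_i - y_i|^2)^(1/2) = (|-2 - 5|^2 + |1 - (-5)|^2)^(1/2)
= (7^2 + 6^2)^(1/2) = (49 + 36)^(1/2) = (85)^(1/2) ≈ 9.2195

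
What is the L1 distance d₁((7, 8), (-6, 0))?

Σ|x_i - y_i| = |7 - (-6)| + |8 - 0| = 13 + 8 = 21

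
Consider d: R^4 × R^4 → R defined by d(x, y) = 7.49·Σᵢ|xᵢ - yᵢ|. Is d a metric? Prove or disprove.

Yes. The L1 (Manhattan) norm induces a metric on R^4, and multiplying a metric by a positive constant 7.49 > 0 preserves all four axioms: non-negativity (7.49·||x-y|| ≥ 0), identity (7.49·||x-y|| = 0 ⟺ ||x-y|| = 0 ⟺ x = y), symmetry (||x-y|| = ||y-x||), and the triangle inequality (7.49·||x-z|| ≤ 7.49·||x-y|| + 7.49·||y-z||). So d is a metric.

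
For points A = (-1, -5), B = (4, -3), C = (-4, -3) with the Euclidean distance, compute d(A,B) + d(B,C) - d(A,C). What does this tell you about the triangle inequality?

d(A,B) = √(5² + 2²) = √29 ≈ 5.3852, d(B,C) = √(8² + 0²) = √64 = 8, d(A,C) = √(3² + 2²) = √13 ≈ 3.6056.
d(A,B) + d(B,C) - d(A,C) = 5.3852 + 8 - 3.6056 = 13.3852 - 3.6056 = 9.7796 (to 4 decimal places). This is ≥ 0, so the triangle inequality holds for these points.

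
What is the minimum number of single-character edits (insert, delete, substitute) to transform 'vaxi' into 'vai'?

Let D[i][j] be the edit distance between the first i characters of 'vaxi' and the first j characters of 'vai', with D[i][0] = i, D[0][j] = j, and D[i][j] = D[i-1][j-1] if the characters match, else 1 + min(D[i-1][j], D[i][j-1], D[i-1][j-1]). Filling the table (rows: prefixes of 'vaxi', columns: prefixes of 'vai'):
     ε  v  a  i
  ε  0  1  2  3
  v  1  0  1  2
  a  2  1  0  1
  x  3  2  1  1
  i  4  3  2  1
The bottom-right entry gives D[4][3] = 1, so no sequence of fewer than 1 edit works. Backtracking through the table gives one optimal edit sequence (1 edit):
  vaxi → vai (del x @3)
Edit distance = 1.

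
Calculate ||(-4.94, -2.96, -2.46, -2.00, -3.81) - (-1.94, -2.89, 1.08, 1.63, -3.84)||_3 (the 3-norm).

(Σ|x_i - y_i|^3)^(1/3) = (|-4.94 - (-1.94)|^3 + |-2.96 - (-2.89)|^3 + |-2.46 - 1.08|^3 + |-2 - 1.63|^3 + |-3.81 - (-3.84)|^3)^(1/3)
= (3^3 + 0.07^3 + 3.54^3 + 3.63^3 + 0.03^3)^(1/3) ≈ (27 + 0.0003 + 44.3619 + 47.8321 + 0)^(1/3) = (119.1943)^(1/3) ≈ 4.9214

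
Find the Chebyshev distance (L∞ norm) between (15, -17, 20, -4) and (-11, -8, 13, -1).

max(|x_i - y_i|) = max(|15 - (-11)|, |-17 - (-8)|, |20 - 13|, |-4 - (-1)|) = max(26, 9, 7, 3) = 26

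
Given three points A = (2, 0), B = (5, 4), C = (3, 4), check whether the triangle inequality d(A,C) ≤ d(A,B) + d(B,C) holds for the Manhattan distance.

d(A,B) = 3 + 4 = 7, d(B,C) = 2 + 0 = 2, d(A,C) = 1 + 4 = 5.
d(A,C) = 5 ≤ 7 + 2 = 9. Triangle inequality is satisfied.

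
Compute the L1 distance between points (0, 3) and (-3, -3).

Σ|x_i - y_i| = |0 - (-3)| + |3 - (-3)| = 3 + 6 = 9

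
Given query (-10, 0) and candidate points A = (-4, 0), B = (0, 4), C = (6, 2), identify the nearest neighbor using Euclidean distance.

Distances: d(A) = 6, d(B) ≈ 10.7703, d(C) ≈ 16.1245. Nearest: A = (-4, 0) with distance 6.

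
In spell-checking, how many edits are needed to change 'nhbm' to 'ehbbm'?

Let D[i][j] be the edit distance between the first i characters of 'nhbm' and the first j characters of 'ehbbm', with D[i][0] = i, D[0][j] = j, and D[i][j] = D[i-1][j-1] if the characters match, else 1 + min(D[i-1][j], D[i][j-1], D[i-1][j-1]). Filling the table (rows: prefixes of 'nhbm', columns: prefixes of 'ehbbm'):
     ε  e  h  b  b  m
  ε  0  1  2  3  4  5
  n  1  1  2  3  4  5
  h  2  2  1  2  3  4
  b  3  3  2  1  2  3
  m  4  4  3  2  2  2
The bottom-right entry gives D[4][5] = 2, so no sequence of fewer than 2 edits works. Backtracking through the table gives one optimal edit sequence (2 edits):
  nhbm → ehbm (sub n→e @1)
  ehbm → ehbbm (ins b @3)
Edit distance = 2.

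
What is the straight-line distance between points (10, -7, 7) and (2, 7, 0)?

√(Σ(x_i - y_i)²) = √((10 - 2)² + (-7 - 7)² + (7 - 0)²)
= √(8² + (-14)² + 7²) = √(64 + 196 + 49) = √309 ≈ 17.5784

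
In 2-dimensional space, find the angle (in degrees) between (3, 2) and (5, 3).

With u = (3, 2), v = (5, 3):
u·v = 3·5 + 2·3 = 15 + 6 = 21.
|u| = √(3² + 2²) = √13, |v| = √(5² + 3²) = √34, so |u||v| = √(13·34) = √442.
cos θ = (u·v)/(|u||v|) = 21/√442 ≈ 0.998868
θ = arccos(0.998868) ≈ 2.73°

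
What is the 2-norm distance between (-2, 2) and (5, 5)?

(Σ|x_i - y_i|^2)^(1/2) = (|-2 - 5|^2 + |2 - 5|^2)^(1/2)
= (7^2 + 3^2)^(1/2) = (49 + 9)^(1/2) = (58)^(1/2) ≈ 7.6158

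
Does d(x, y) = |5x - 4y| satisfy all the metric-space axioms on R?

No. d fails symmetry: d(6, 1) = |5·6 - 4·1| = |26| = 26, but d(1, 6) = |5·1 - 4·6| = |-19| = 19. Since 26 ≠ 19, d(x,y) ≠ d(y,x) in general.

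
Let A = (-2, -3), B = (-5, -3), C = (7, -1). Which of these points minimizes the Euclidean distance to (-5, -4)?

Distances: d(A) ≈ 3.1623, d(B) = 1, d(C) ≈ 12.3693. Nearest: B = (-5, -3) with distance 1.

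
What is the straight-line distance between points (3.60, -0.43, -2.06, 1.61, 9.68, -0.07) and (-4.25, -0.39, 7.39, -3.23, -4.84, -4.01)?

√(Σ(x_i - y_i)²) = √((3.6 - (-4.25))² + (-0.43 - (-0.39))² + (-2.06 - 7.39)² + (1.61 - (-3.23))² + (9.68 - (-4.84))² + (-0.07 - (-4.01))²)
= √(7.85² + (-0.04)² + (-9.45)² + 4.84² + 14.52² + 3.94²) = √(61.6225 + 0.0016 + 89.3025 + 23.4256 + 210.8304 + 15.5236) = √400.7062 ≈ 20.0176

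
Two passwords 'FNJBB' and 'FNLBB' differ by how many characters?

Differing positions: 3. Hamming distance = 1.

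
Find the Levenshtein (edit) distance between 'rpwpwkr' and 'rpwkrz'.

Let D[i][j] be the edit distance between the first i characters of 'rpwpwkr' and the first j characters of 'rpwkrz', with D[i][0] = i, D[0][j] = j, and D[i][j] = D[i-1][j-1] if the characters match, else 1 + min(D[i-1][j], D[i][j-1], D[i-1][j-1]). Filling the table (rows: prefixes of 'rpwpwkr', columns: prefixes of 'rpwkrz'):
     ε  r  p  w  k  r  z
  ε  0  1  2  3  4  5  6
  r  1  0  1  2  3  4  5
  p  2  1  0  1  2  3  4
  w  3  2  1  0  1  2  3
  p  4  3  2  1  1  2  3
  w  5  4  3  2  2  2  3
  k  6  5  4  3  2  3  3
  r  7  6  5  4  3  2  3
The bottom-right entry gives D[7][6] = 3, so no sequence of fewer than 3 edits works. Backtracking through the table gives one optimal edit sequence (3 edits):
  rpwpwkr → rwpwkr (del p @2)
  rwpwkr → rpwkr (del w @2)
  rpwkr → rpwkrz (ins z @6)
Edit distance = 3.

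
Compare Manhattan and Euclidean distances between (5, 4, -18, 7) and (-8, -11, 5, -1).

L1 = |5 - (-8)| + |4 - (-11)| + |-18 - 5| + |7 - (-1)| = 13 + 15 + 23 + 8 = 59
L2 = √(13² + 15² + 23² + 8²) = √987 ≈ 31.4166
L1 ≥ L2 always (equality iff movement is along one axis); L1 > L2 here.
Ratio L1/L2 = 59/√987 ≈ 1.878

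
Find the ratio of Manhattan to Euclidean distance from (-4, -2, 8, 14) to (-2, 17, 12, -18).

L1 = |-4 - (-2)| + |-2 - 17| + |8 - 12| + |14 - (-18)| = 2 + 19 + 4 + 32 = 57
L2 = √(2² + 19² + 4² + 32²) = √1405 ≈ 37.4833
L1 ≥ L2 always (equality iff movement is along one axis); L1 > L2 here.
Ratio L1/L2 = 57/√1405 ≈ 1.5207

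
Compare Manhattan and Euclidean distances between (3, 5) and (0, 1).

L1 = |3 - 0| + |5 - 1| = 3 + 4 = 7
L2 = √(3² + 4²) = √25 = 5
L1 ≥ L2 always (equality iff movement is along one axis); L1 > L2 here.
Ratio L1/L2 = 7/5 = 1.4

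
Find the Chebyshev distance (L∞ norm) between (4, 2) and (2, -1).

max(|x_i - y_i|) = max(|4 - 2|, |2 - (-1)|) = max(2, 3) = 3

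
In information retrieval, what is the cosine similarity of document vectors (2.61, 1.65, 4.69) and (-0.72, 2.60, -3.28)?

With u = (2.61, 1.65, 4.69), v = (-0.72, 2.60, -3.28):
u·v = 2.61·(-0.72) + 1.65·2.6 + 4.69·(-3.28) = (-1.8792) + 4.29 + (-15.3832) = -12.9724.
|u| = √(2.61² + 1.65² + 4.69²) = √(6.8121 + 2.7225 + 21.9961) = √31.5307, |v| = √((-0.72)² + 2.6² + (-3.28)²) = √(0.5184 + 6.76 + 10.7584) = √18.0368.
cos θ = (u·v)/(|u||v|) = -12.9724/(√31.5307·√18.0368) ≈ -0.544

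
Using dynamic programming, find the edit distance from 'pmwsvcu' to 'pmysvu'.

Let D[i][j] be the edit distance between the first i characters of 'pmwsvcu' and the first j characters of 'pmysvu', with D[i][0] = i, D[0][j] = j, and D[i][j] = D[i-1][j-1] if the characters match, else 1 + min(D[i-1][j], D[i][j-1], D[i-1][j-1]). Filling the table (rows: prefixes of 'pmwsvcu', columns: prefixes of 'pmysvu'):
     ε  p  m  y  s  v  u
  ε  0  1  2  3  4  5  6
  p  1  0  1  2  3  4  5
  m  2  1  0  1  2  3  4
  w  3  2  1  1  2  3  4
  s  4  3  2  2  1  2  3
  v  5  4  3  3  2  1  2
  c  6  5  4  4  3  2  2
  u  7  6  5  5  4  3  2
The bottom-right entry gives D[7][6] = 2, so no sequence of fewer than 2 edits works. Backtracking through the table gives one optimal edit sequence (2 edits):
  pmwsvcu → pmysvcu (sub w→y @3)
  pmysvcu → pmysvu (del c @6)
Edit distance = 2.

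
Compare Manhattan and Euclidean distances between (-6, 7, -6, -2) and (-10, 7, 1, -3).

L1 = |-6 - (-10)| + |7 - 7| + |-6 - 1| + |-2 - (-3)| = 4 + 0 + 7 + 1 = 12
L2 = √(4² + 0² + 7² + 1²) = √66 ≈ 8.124
L1 ≥ L2 always (equality iff movement is along one axis); L1 > L2 here.
Ratio L1/L2 = 12/√66 ≈ 1.4771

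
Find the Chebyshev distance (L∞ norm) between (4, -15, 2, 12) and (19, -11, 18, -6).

max(|x_i - y_i|) = max(|4 - 19|, |-15 - (-11)|, |2 - 18|, |12 - (-6)|) = max(15, 4, 16, 18) = 18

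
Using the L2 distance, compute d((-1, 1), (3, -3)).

(Σ|x_i - y_i|^2)^(1/2) = (|-1 - 3|^2 + |1 - (-3)|^2)^(1/2)
= (4^2 + 4^2)^(1/2) = (16 + 16)^(1/2) = (32)^(1/2) ≈ 5.6569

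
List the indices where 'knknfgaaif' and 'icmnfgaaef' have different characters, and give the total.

Differing positions: 1, 2, 3, 9. Hamming distance = 4.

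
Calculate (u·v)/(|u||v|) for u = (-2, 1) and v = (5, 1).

With u = (-2, 1), v = (5, 1):
u·v = (-2)·5 + 1·1 = (-10) + 1 = -9.
|u| = √((-2)² + 1²) = √5, |v| = √(5² + 1²) = √26, so |u||v| = √(5·26) = √130.
cos θ = (u·v)/(|u||v|) = -9/√130 ≈ -0.7894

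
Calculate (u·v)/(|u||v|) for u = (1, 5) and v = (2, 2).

With u = (1, 5), v = (2, 2):
u·v = 1·2 + 5·2 = 2 + 10 = 12.
|u| = √(1² + 5²) = √26, |v| = √(2² + 2²) = √8, so |u||v| = √(26·8) = √208.
cos θ = (u·v)/(|u||v|) = 12/√208 ≈ 0.8321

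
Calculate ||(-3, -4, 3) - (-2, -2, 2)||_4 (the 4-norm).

(Σ|x_i - y_i|^4)^(1/4) = (|-3 - (-2)|^4 + |-4 - (-2)|^4 + |3 - 2|^4)^(1/4)
= (1^4 + 2^4 + 1^4)^(1/4) = (1 + 16 + 1)^(1/4) = (18)^(1/4) ≈ 2.0598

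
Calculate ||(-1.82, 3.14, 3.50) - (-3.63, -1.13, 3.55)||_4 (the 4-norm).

(Σ|x_i - y_i|^4)^(1/4) = (|-1.82 - (-3.63)|^4 + |3.14 - (-1.13)|^4 + |3.5 - 3.55|^4)^(1/4)
= (1.81^4 + 4.27^4 + 0.05^4)^(1/4) ≈ (10.7328 + 332.4386 + 0)^(1/4) = (343.1714)^(1/4) ≈ 4.3041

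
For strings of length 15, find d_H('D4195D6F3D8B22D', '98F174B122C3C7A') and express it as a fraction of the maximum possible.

Differing positions: 1, 2, 3, 4, 5, 6, 7, 8, 9, 10, 11, 12, 13, 14, 15. Hamming distance = 15. The maximum possible Hamming distance for length-15 strings is 15, so d_H/15 = 15/15 = 1.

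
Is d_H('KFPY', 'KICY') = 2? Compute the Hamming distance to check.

Differing positions: 2, 3. Hamming distance = 2, so the claim is true.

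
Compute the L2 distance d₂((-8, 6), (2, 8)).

√(Σ(x_i - y_i)²) = √((-8 - 2)² + (6 - 8)²)
= √((-10)² + (-2)²) = √(100 + 4) = √104 ≈ 10.198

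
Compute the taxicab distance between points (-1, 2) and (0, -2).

Σ|x_i - y_i| = |-1 - 0| + |2 - (-2)| = 1 + 4 = 5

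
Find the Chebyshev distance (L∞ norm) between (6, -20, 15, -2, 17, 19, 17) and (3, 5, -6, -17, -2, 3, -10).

max(|x_i - y_i|) = max(|6 - 3|, |-20 - 5|, |15 - (-6)|, |-2 - (-17)|, |17 - (-2)|, |19 - 3|, |17 - (-10)|) = max(3, 25, 21, 15, 19, 16, 27) = 27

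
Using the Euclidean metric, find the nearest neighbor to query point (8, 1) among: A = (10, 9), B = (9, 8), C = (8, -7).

Distances: d(A) ≈ 8.2462, d(B) ≈ 7.0711, d(C) = 8. Nearest: B = (9, 8) with distance 7.0711.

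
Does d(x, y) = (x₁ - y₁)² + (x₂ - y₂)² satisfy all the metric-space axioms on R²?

No. The squared Euclidean distance fails the triangle inequality. Counterexample: x = (0, 0), y = (2, 1), z = (4, 2). d(x,z) = 4² + 2² = 20, but d(x,y) + d(y,z) = (2² + 1²) + (2² + 1²) = 5 + 5 = 10. Since 20 > 10, the triangle inequality is violated. (Note: √d, the ordinary Euclidean distance, IS a metric.)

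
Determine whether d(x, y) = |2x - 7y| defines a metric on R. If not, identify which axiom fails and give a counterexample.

No. d fails symmetry: d(4, 2) = |2·4 - 7·2| = |-6| = 6, but d(2, 4) = |2·2 - 7·4| = |-24| = 24. Since 6 ≠ 24, d(x,y) ≠ d(y,x) in general.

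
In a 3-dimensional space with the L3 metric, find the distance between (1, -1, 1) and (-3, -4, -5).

(Σ|x_i - y_i|^3)^(1/3) = (|1 - (-3)|^3 + |-1 - (-4)|^3 + |1 - (-5)|^3)^(1/3)
= (4^3 + 3^3 + 6^3)^(1/3) = (64 + 27 + 216)^(1/3) = (307)^(1/3) ≈ 6.746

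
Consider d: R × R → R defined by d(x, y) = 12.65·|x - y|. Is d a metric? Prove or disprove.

Yes. Since |x - y| is a metric on R and 12.65 > 0, the positive scalar multiple 12.65·|x - y| is also a metric: scaling by a positive constant preserves non-negativity, identity (d=0 ⟺ |x-y|=0 ⟺ x=y), symmetry, and the triangle inequality.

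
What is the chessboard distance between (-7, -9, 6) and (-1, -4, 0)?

max(|x_i - y_i|) = max(|-7 - (-1)|, |-9 - (-4)|, |6 - 0|) = max(6, 5, 6) = 6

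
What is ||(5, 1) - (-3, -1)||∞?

max(|x_i - y_i|) = max(|5 - (-3)|, |1 - (-1)|) = max(8, 2) = 8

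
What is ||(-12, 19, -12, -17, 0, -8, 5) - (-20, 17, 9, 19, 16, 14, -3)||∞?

max(|x_i - y_i|) = max(|-12 - (-20)|, |19 - 17|, |-12 - 9|, |-17 - 19|, |0 - 16|, |-8 - 14|, |5 - (-3)|) = max(8, 2, 21, 36, 16, 22, 8) = 36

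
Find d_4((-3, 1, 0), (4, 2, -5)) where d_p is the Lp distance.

(Σ|x_i - y_i|^4)^(1/4) = (|-3 - 4|^4 + |1 - 2|^4 + |0 - (-5)|^4)^(1/4)
= (7^4 + 1^4 + 5^4)^(1/4) = (2401 + 1 + 625)^(1/4) = (3027)^(1/4) ≈ 7.4174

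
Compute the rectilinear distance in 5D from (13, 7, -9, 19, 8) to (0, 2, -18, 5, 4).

Σ|x_i - y_i| = |13 - 0| + |7 - 2| + |-9 - (-18)| + |19 - 5| + |8 - 4| = 13 + 5 + 9 + 14 + 4 = 45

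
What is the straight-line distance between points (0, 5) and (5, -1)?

√(Σ(x_i - y_i)²) = √((0 - 5)² + (5 - (-1))²)
= √((-5)² + 6²) = √(25 + 36) = √61 ≈ 7.8102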